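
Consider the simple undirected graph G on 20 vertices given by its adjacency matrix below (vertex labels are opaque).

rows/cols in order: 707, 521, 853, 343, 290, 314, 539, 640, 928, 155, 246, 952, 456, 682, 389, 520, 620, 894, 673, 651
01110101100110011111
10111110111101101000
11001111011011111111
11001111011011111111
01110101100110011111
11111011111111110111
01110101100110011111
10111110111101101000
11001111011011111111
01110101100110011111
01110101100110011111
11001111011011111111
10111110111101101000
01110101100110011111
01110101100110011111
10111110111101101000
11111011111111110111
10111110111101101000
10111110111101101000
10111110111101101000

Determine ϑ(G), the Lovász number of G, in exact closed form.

deg(620) = 18; N(620) = {707, 521, 853, 343, 290, 539, 640, 928, 155, 246, 952, 456, 682, 389, 520, 894, 673, 651}.
N(389) = {521, 853, 343, 314, 640, 928, 952, 456, 520, 620, 894, 673, 651}, |N(389)| = 13.
Vertex 246 has 13 neighbors: 521, 853, 343, 314, 640, 928, 952, 456, 520, 620, 894, 673, 651.
deg(707) = 13; N(707) = {521, 853, 343, 314, 640, 928, 952, 456, 520, 620, 894, 673, 651}.
Complete multipartite on [7, 7, 4, 2]: sandwich collapses at ϑ=7.
ϑ(G) ≈ 7.0000000.
7 ≤ 7 ≤ 7: collapsed.

7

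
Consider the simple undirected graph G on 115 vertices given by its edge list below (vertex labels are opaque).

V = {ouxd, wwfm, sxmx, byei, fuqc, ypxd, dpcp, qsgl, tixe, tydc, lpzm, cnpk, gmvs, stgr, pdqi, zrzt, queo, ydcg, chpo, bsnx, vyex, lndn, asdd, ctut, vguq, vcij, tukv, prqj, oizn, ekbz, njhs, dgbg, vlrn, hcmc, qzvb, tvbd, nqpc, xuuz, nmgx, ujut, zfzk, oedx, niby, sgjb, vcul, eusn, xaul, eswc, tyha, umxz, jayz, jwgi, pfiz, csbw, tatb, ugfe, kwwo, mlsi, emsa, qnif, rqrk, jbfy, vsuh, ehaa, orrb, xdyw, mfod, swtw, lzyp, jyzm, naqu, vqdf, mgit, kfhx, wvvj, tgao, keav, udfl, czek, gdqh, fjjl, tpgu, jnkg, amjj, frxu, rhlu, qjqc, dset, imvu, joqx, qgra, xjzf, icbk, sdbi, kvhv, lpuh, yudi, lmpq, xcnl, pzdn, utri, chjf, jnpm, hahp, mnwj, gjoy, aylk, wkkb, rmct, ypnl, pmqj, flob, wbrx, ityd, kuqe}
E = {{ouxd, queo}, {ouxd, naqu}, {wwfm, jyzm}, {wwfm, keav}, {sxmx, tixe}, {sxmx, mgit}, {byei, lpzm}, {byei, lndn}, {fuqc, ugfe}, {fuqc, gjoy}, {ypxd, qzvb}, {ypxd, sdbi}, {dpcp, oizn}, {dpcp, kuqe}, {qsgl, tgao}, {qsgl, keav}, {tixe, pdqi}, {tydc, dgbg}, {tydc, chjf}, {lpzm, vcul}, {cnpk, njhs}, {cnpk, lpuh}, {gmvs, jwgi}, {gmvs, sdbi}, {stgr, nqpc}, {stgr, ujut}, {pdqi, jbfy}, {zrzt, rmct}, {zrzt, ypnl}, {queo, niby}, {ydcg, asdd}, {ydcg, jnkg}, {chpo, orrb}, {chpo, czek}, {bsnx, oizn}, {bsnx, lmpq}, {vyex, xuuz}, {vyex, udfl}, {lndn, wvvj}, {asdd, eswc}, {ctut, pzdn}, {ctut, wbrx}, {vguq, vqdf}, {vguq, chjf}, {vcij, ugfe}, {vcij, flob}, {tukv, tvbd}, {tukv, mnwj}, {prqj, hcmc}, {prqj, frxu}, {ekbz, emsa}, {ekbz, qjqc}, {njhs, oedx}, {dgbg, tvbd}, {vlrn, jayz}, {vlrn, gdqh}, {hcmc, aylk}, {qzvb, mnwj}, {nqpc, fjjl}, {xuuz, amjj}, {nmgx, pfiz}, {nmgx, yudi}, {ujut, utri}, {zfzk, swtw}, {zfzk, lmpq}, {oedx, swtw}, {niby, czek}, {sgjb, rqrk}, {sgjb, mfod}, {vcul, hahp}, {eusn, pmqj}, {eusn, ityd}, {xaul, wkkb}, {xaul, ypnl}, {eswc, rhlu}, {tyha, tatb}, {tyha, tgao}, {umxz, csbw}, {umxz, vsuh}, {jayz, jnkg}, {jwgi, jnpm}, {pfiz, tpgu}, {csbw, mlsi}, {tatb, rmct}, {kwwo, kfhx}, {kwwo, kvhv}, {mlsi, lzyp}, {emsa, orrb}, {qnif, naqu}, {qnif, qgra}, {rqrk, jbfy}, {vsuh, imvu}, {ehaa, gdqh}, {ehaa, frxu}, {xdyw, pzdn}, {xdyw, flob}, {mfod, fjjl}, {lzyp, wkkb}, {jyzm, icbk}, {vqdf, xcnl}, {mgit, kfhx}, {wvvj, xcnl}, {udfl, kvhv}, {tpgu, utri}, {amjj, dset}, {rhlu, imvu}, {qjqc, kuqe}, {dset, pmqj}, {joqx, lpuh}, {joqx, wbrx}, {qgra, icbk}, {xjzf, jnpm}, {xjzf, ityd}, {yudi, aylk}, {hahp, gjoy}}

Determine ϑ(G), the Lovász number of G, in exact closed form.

N(ypxd) = {qzvb, sdbi}, |N(ypxd)| = 2.
N(tukv) = {tvbd, mnwj}, |N(tukv)| = 2.
N(qjqc) = {ekbz, kuqe}, |N(qjqc)| = 2.
deg(csbw) = 2; N(csbw) = {umxz, mlsi}.
deg(v) = 2 for all v (|V|=115); this is C_{115}, the 115-cycle.
spec(A) ≈ [2.0, 1.997016, 1.988071, 1.973194, 1.952428, 1.925835, 1.893494, 1.855503, 1.811974, 1.763037, 1.708839, 1.649541, 1.58532, 1.516368, 1.44289, 1.365106, 1.283249, 1.197561, 1.1083, 1.01573, 0.92013, 0.821784, 0.720985, 0.618034, 0.513239, 0.406912, 0.299371, 0.190936, 0.081932, -0.027317, -0.136485, -0.245245, -0.353273, -0.460247, -0.565848, -0.669759, -0.771672, -0.871282, -0.968292, -1.062411, -1.153361, -1.240868, -1.324672, -1.404522, -1.480181, -1.551423, -1.618034, -1.679817, -1.736586, -1.788173, -1.834423, -1.875198, -1.910377, -1.939855, -1.963543, -1.981372, -1.993287, -1.999254] (distinct, 6 d.p.).
With N=115: ϑ(G) = 115·(-(-1)*2*cos(pi/115))/(2−(-2*cos(pi/115))) = 115*cos(pi/115)/(cos(pi/115) + 1).
= 57.489271… (decimal).
α=57, χ(Ḡ)=58; ϑ=115*cos(pi/115)/(cos(pi/115) + 1) lies between (both strict).

115*cos(pi/115)/(cos(pi/115) + 1)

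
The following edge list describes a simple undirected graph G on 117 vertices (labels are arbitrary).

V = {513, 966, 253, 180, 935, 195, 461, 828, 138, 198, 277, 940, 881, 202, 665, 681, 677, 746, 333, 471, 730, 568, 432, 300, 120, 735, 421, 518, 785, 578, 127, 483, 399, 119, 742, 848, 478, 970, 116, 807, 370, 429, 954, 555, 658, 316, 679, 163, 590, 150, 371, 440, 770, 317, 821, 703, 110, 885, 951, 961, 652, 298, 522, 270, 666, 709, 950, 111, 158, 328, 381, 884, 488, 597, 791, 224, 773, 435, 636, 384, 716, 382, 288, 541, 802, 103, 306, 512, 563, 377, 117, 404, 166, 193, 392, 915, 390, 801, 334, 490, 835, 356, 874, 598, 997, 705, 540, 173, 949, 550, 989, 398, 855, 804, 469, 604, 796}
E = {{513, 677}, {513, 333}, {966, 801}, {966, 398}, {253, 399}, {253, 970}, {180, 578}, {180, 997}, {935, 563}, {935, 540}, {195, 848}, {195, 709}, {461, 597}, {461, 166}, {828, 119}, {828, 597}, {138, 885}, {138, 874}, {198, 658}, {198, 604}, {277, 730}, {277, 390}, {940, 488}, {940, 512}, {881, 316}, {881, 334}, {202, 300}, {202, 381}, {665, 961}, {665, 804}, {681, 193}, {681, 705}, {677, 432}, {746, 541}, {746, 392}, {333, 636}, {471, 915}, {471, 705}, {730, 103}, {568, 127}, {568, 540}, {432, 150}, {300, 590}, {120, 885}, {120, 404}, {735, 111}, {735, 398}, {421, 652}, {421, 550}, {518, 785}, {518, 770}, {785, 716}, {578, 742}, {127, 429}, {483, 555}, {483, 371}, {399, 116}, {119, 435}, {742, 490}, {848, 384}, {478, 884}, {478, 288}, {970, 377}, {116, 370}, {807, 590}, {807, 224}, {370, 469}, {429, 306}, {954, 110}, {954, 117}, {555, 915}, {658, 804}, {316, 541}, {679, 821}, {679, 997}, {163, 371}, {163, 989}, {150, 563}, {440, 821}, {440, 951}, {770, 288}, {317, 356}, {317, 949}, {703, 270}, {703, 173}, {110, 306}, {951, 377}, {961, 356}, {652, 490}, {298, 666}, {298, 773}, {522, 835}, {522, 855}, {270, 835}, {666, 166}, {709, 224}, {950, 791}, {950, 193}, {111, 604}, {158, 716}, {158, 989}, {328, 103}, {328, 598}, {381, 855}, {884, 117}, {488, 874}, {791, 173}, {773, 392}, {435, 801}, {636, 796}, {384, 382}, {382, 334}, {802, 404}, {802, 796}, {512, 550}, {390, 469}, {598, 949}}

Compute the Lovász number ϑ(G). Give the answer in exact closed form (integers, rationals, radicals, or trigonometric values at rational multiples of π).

N(807) = {590, 224}, |N(807)| = 2.
N(597) = {461, 828}, |N(597)| = 2.
deg(791) = 2; N(791) = {950, 173}.
Vertex 370 has 2 neighbors: 116, 469.
117-vertex 2-regular graph: the odd cycle C_{117}.
spec(A) ≈ [2.0, 1.997, 1.988, 1.974, 1.954, 1.928, 1.897, 1.86, 1.818, 1.771, 1.718, 1.661, 1.599, 1.532, 1.461, 1.385, 1.306, 1.223, 1.136, 1.046, 0.953, 0.857, 0.759, 0.659, 0.556, 0.453, 0.347, 0.241, 0.134, 0.027, -0.081, -0.188, -0.294, -0.4, -0.505, -0.608, -0.709, -0.809, -0.906, -1.0, -1.092, -1.18, -1.265, -1.346, -1.424, -1.497, -1.566, -1.631, -1.69, -1.745, -1.795, -1.84, -1.879, -1.913, -1.942, -1.965, -1.982, -1.994, -1.999] (distinct, 3 d.p.).
ϑ = −N·λ_min/(λ_max−λ_min) = −117·(-2*cos(pi/117))/(2−(-2*cos(pi/117))) = 117*cos(pi/117)/(cos(pi/117) + 1).
ϑ(G) ≈ 58.48945.
Check 58 ≤ 117*cos(pi/117)/(cos(pi/117) + 1) ≤ 59: both strict.

117*cos(pi/117)/(cos(pi/117) + 1)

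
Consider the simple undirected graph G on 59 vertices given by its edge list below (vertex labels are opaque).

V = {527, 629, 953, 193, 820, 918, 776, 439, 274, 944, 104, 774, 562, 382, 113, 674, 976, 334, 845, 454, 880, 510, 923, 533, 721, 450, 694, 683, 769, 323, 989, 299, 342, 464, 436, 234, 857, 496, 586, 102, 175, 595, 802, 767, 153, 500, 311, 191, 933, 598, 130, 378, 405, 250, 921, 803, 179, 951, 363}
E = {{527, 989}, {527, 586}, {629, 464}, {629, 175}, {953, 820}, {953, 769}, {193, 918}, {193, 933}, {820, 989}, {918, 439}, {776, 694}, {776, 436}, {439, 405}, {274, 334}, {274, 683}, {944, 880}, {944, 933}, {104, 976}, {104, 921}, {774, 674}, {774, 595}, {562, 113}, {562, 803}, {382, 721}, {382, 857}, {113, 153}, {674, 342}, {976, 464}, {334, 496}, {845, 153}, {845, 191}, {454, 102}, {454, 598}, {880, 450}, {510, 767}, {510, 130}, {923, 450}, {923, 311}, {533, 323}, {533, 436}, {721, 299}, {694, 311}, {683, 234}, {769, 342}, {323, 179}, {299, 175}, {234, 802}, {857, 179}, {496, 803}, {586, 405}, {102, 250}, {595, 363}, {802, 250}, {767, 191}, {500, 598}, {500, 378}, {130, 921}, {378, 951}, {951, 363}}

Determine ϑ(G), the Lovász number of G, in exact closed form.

59*cos(pi/59)/(cos(pi/59) + 1)

N(311) = {923, 694}, |N(311)| = 2.
N(586) = {527, 405}, |N(586)| = 2.
Vertex 500 has 2 neighbors: 598, 378.
N(776) = {694, 436}, |N(776)| = 2.
deg(v) = 2 for all v (|V|=59); a single 59-cycle (edge-transitive).
The 30 distinct eigenvalues: [2.0, 1.989, 1.955, 1.899, 1.821, 1.723, 1.605, 1.47, 1.317, 1.15, 0.969, 0.778, 0.577, 0.371, 0.16, -0.053, -0.265, -0.475, -0.678, -0.875, -1.061, -1.235, -1.395, -1.54, -1.667, -1.775, -1.863, -1.93, -1.975, -1.997].
With N=59: ϑ(G) = 59·(-(-1)*2*cos(pi/59))/(2−(-2*cos(pi/59))) = 59*cos(pi/59)/(cos(pi/59) + 1).
= 29.47907994… (decimal).
29 ≤ 59*cos(pi/59)/(cos(pi/59) + 1) ≤ 30: both strict.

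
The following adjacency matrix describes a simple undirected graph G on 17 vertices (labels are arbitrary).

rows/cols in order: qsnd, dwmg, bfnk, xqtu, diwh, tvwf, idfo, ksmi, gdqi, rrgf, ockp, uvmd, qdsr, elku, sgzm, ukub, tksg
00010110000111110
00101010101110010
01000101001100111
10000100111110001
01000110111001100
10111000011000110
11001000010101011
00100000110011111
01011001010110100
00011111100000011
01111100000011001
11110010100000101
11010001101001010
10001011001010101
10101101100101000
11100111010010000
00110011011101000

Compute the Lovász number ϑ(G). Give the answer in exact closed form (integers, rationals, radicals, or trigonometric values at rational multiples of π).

sqrt(17)

deg(elku) = 8; N(elku) = {qsnd, diwh, idfo, ksmi, ockp, qdsr, sgzm, tksg}.
deg(xqtu) = 8; N(xqtu) = {qsnd, tvwf, gdqi, rrgf, ockp, uvmd, qdsr, tksg}.
deg(ksmi) = 8; N(ksmi) = {bfnk, gdqi, rrgf, qdsr, elku, sgzm, ukub, tksg}.
Vertex tvwf has 8 neighbors: qsnd, bfnk, xqtu, diwh, rrgf, ockp, sgzm, ukub.
17-vertex 8-regular graph: SR(17,8,3,4) — a Paley graph.
spec(A) ≈ [8.0, 1.562, -2.562] (distinct, 3 d.p.).
ϑ = −N·λ_min/(λ_max−λ_min) = −17·(-sqrt(17)/2 - 1/2)/(8−(-sqrt(17)/2 - 1/2)) = sqrt(17).
= 4.1231056… (decimal).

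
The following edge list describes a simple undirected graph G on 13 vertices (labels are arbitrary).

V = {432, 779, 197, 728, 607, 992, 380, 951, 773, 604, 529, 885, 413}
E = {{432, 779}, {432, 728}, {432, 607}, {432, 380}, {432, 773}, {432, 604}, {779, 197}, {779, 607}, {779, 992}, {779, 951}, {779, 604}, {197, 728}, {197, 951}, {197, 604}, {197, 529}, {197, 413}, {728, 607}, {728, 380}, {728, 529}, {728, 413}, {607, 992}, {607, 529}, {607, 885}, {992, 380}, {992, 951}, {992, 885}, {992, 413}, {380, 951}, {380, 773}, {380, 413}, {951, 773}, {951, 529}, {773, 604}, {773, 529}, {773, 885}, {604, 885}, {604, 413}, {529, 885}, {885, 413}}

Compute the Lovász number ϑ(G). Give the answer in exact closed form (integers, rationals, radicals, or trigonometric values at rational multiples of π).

N(992) = {779, 607, 380, 951, 885, 413}, |N(992)| = 6.
Vertex 380 has 6 neighbors: 432, 728, 992, 951, 773, 413.
Vertex 951 has 6 neighbors: 779, 197, 992, 380, 773, 529.
Vertex 607 has 6 neighbors: 432, 779, 728, 992, 529, 885.
G on 13 vertices is 6-regular; strongly regular (13,6,2,3).
Distinct eigenvalues (to 5 d.p.): [6.0, 1.30278, -2.30278].
With N=13: ϑ(G) = 13·(-(-sqrt(13)/2 - 1/2))/(6−(-sqrt(13)/2 - 1/2)) = sqrt(13).
ϑ(G) ≈ 3.6055513.

sqrt(13)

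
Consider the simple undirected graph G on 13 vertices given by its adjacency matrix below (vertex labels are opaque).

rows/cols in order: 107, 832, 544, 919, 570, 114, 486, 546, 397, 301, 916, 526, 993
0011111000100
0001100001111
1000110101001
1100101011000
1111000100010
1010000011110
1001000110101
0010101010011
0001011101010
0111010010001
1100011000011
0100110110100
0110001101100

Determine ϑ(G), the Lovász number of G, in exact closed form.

sqrt(13)

N(916) = {107, 832, 114, 486, 526, 993}, |N(916)| = 6.
N(993) = {832, 544, 486, 546, 301, 916}, |N(993)| = 6.
deg(526) = 6; N(526) = {832, 570, 114, 546, 397, 916}.
N(301) = {832, 544, 919, 114, 397, 993}, |N(301)| = 6.
Regular of degree 6 on 13 vertices: SR(13,6,2,3) — a Paley graph.
spec(A) ≈ [6.0, 1.302776, -2.302776] (distinct, 6 d.p.).
Lovász: ϑ = −13(-sqrt(13)/2 - 1/2)/(6+-(-sqrt(13)/2 - 1/2)) = sqrt(13).
= 3.60555128… (decimal).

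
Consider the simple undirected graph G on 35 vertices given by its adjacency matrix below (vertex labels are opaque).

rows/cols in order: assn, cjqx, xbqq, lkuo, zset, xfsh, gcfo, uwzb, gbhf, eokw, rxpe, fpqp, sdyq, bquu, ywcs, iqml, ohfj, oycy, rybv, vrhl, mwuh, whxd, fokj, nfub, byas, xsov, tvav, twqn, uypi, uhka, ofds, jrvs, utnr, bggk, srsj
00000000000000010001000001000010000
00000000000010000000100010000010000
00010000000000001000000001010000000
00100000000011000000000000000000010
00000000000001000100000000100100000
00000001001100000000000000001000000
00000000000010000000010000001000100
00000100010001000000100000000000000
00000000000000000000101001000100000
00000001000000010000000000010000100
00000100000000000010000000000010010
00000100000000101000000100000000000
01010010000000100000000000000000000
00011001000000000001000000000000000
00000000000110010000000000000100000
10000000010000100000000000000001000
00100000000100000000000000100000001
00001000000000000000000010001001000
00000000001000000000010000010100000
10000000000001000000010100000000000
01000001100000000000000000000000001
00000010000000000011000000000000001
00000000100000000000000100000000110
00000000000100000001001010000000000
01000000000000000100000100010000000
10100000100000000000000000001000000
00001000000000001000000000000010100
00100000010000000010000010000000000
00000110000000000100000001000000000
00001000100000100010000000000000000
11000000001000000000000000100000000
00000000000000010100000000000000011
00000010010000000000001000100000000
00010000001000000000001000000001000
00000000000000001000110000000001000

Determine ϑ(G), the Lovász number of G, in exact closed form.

15

Vertex gcfo has 4 neighbors: sdyq, whxd, uypi, utnr.
deg(jrvs) = 4; N(jrvs) = {iqml, oycy, bggk, srsj}.
N(gbhf) = {mwuh, fokj, xsov, uhka}, |N(gbhf)| = 4.
Vertex xbqq has 4 neighbors: lkuo, ohfj, xsov, twqn.
G on 35 vertices is 4-regular; Kneser-type, 3-subsets of [7].
The 4 distinct eigenvalues: [4.0, 2.0, -1.0, -3.0].
Lovász: ϑ = −35(-3)/(4+-1*(-3)) = 15.
≈ 15.00000 (to 5 d.p.).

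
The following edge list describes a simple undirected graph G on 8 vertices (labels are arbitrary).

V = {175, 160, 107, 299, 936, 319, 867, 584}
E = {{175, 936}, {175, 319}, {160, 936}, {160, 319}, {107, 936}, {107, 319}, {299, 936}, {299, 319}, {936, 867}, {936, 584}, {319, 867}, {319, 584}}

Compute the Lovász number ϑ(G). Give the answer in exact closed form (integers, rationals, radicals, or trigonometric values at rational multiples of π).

deg(299) = 2; N(299) = {936, 319}.
deg(584) = 2; N(584) = {936, 319}.
N(175) = {936, 319}, |N(175)| = 2.
N(867) = {936, 319}, |N(867)| = 2.
G = K_{6,2}: α = 6 = χ(Ḡ), so ϑ = 6.
ϑ(G) ≈ 6.00000000.
Check 6 ≤ 6 ≤ 6: collapsed.

6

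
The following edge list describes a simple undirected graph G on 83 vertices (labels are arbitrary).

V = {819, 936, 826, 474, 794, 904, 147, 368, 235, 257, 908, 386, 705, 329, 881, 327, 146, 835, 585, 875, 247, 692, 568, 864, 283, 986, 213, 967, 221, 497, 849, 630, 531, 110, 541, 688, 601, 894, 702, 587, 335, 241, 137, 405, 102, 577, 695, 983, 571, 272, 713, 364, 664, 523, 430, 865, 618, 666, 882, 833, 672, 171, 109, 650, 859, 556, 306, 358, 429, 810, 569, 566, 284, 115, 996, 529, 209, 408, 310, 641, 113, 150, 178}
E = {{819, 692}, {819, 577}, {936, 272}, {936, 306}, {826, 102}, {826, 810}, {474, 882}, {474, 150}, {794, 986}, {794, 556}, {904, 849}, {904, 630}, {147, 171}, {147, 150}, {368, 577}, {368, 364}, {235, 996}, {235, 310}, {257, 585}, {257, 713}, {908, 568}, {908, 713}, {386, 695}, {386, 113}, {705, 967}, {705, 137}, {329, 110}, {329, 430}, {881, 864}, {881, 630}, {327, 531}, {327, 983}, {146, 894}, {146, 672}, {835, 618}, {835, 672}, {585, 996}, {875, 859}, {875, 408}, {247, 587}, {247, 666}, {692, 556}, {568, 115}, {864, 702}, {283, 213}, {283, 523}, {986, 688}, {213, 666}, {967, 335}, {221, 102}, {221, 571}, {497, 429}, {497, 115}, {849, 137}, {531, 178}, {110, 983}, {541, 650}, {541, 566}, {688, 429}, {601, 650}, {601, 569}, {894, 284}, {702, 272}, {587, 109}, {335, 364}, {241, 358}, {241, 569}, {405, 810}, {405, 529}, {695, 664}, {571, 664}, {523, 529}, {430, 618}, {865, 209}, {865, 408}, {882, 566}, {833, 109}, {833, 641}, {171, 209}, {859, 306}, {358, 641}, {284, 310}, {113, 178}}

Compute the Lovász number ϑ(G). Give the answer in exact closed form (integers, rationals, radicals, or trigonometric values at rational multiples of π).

N(585) = {257, 996}, |N(585)| = 2.
N(601) = {650, 569}, |N(601)| = 2.
Vertex 283 has 2 neighbors: 213, 523.
Vertex 556 has 2 neighbors: 794, 692.
Every vertex has degree 2 (N=83); this is C_{83}, the 83-cycle.
A has 42 distinct eigenvalues ≈ [2.0, 1.99427, 1.97712, 1.94865, 1.90901, 1.85844, 1.79722, 1.72571, 1.64431, 1.5535, 1.45378, 1.34575, 1.23, 1.1072, 0.97807, 0.84333, 0.70376, 0.56016, 0.41335, 0.26418, 0.11349, -0.03785, -0.18897, -0.33901, -0.48711, -0.63242, -0.7741, -0.91135, -1.04338, -1.16944, -1.28879, -1.40077, -1.50472, -1.60005, -1.68622, -1.76273, -1.82914, -1.88507, -1.93021, -1.96429, -1.98712, -1.99857].
With N=83: ϑ(G) = 83·(-(-1)*2*cos(pi/83))/(2−(-2*cos(pi/83))) = 83*cos(pi/83)/(cos(pi/83) + 1).
= 41.485132588… (decimal).
Check 41 ≤ 83*cos(pi/83)/(cos(pi/83) + 1) ≤ 42: both strict.

83*cos(pi/83)/(cos(pi/83) + 1)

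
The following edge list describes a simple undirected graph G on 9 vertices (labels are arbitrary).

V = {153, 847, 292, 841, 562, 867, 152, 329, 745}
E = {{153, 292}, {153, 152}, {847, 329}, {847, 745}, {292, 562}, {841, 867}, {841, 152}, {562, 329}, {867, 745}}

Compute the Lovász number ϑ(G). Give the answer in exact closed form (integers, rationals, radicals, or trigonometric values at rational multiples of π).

Vertex 562 has 2 neighbors: 292, 329.
N(745) = {847, 867}, |N(745)| = 2.
N(153) = {292, 152}, |N(153)| = 2.
N(867) = {841, 745}, |N(867)| = 2.
G on 9 vertices is 2-regular; connected 2-regular on 9 ⇒ C_{9}.
The 5 distinct eigenvalues: [2.0, 1.5321, 0.3473, -1.0, -1.8794].
−9·(-2*cos(pi/9)) / ((2)−(-2*cos(pi/9))) = 9*cos(pi/9)/(cos(pi/9) + 1) = ϑ(G).
= 4.36008958… (decimal).
Check 4 ≤ 9*cos(pi/9)/(cos(pi/9) + 1) ≤ 5: both strict.

9*cos(pi/9)/(cos(pi/9) + 1)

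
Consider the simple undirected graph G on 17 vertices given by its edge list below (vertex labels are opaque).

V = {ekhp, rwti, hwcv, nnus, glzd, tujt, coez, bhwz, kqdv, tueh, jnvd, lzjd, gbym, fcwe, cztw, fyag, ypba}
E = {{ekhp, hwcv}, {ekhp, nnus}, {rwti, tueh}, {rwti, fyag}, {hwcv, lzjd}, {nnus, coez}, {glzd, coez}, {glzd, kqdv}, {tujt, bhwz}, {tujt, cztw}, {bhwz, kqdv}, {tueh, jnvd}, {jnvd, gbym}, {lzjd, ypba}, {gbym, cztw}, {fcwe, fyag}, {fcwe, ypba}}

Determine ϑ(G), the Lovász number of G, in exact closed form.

17*cos(pi/17)/(cos(pi/17) + 1)

deg(tueh) = 2; N(tueh) = {rwti, jnvd}.
N(rwti) = {tueh, fyag}, |N(rwti)| = 2.
deg(ypba) = 2; N(ypba) = {lzjd, fcwe}.
Vertex jnvd has 2 neighbors: tueh, gbym.
17-vertex 2-regular graph: this is C_{17}, the 17-cycle.
The 9 distinct eigenvalues: [2.0, 1.864944, 1.478018, 0.891477, 0.184537, -0.547326, -1.205269, -1.700434, -1.965946].
λ_max=2, λ_min=-2*cos(pi/17); ϑ = −17·λ_min/(λ_max−λ_min) = 17*cos(pi/17)/(cos(pi/17) + 1).
≈ 8.42701431 (to 8 d.p.).
Check 8 ≤ 17*cos(pi/17)/(cos(pi/17) + 1) ≤ 9: both strict.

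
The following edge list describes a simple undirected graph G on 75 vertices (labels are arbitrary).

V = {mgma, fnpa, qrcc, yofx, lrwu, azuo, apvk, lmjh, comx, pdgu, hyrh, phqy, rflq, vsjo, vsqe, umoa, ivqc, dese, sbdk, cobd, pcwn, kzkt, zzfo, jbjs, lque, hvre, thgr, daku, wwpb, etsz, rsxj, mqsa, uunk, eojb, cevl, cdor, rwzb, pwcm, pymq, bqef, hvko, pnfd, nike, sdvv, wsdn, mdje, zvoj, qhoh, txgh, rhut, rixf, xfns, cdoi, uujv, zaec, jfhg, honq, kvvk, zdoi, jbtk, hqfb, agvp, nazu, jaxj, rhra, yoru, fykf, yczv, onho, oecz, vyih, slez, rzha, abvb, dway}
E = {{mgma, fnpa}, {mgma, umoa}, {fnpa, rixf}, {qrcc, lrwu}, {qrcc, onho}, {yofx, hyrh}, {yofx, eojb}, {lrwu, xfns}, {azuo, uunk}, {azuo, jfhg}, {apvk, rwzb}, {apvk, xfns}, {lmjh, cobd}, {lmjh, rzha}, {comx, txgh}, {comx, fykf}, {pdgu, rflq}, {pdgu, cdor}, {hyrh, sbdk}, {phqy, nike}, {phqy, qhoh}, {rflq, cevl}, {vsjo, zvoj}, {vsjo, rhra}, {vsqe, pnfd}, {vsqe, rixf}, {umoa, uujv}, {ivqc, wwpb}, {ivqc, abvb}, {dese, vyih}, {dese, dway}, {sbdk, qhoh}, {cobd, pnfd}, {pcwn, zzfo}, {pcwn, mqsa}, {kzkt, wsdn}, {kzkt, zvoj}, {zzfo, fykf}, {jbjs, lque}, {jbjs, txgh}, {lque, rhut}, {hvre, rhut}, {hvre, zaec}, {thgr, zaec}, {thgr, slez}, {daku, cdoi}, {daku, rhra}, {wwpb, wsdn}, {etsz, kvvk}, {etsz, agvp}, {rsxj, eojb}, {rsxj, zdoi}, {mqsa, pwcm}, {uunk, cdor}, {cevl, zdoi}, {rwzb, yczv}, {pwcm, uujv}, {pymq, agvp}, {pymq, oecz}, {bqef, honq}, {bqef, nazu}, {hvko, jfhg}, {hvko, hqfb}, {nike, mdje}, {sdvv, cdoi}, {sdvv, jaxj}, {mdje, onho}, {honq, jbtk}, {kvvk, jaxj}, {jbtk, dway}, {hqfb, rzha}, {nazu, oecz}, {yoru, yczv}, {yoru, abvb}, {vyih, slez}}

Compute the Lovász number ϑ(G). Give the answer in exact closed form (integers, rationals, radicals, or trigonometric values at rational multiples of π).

N(kvvk) = {etsz, jaxj}, |N(kvvk)| = 2.
Vertex xfns has 2 neighbors: lrwu, apvk.
N(daku) = {cdoi, rhra}, |N(daku)| = 2.
N(sbdk) = {hyrh, qhoh}, |N(sbdk)| = 2.
deg(v) = 2 for all v (|V|=75); connected 2-regular on 75 ⇒ C_{75}.
spec(A) ≈ [2.0, 1.993, 1.972, 1.9372, 1.8888, 1.8271, 1.7526, 1.6658, 1.5674, 1.4579, 1.3383, 1.2092, 1.0717, 0.9266, 0.775, 0.618, 0.4567, 0.2922, 0.1256, -0.0419, -0.2091, -0.3748, -0.5378, -0.6971, -0.8516, -1.0, -1.1414, -1.2748, -1.3993, -1.514, -1.618, -1.7107, -1.7914, -1.8596, -1.9146, -1.9563, -1.9842, -1.9982] (distinct, 4 d.p.).
Lovász: ϑ = −75(-2*cos(pi/75))/(2+-(-1)*2*cos(pi/75)) = 75*cos(pi/75)/(cos(pi/75) + 1).
= 37.4835… (decimal).
Lovász sandwich 37 ≤ 75*cos(pi/75)/(cos(pi/75) + 1) ≤ 38: both strict.

75*cos(pi/75)/(cos(pi/75) + 1)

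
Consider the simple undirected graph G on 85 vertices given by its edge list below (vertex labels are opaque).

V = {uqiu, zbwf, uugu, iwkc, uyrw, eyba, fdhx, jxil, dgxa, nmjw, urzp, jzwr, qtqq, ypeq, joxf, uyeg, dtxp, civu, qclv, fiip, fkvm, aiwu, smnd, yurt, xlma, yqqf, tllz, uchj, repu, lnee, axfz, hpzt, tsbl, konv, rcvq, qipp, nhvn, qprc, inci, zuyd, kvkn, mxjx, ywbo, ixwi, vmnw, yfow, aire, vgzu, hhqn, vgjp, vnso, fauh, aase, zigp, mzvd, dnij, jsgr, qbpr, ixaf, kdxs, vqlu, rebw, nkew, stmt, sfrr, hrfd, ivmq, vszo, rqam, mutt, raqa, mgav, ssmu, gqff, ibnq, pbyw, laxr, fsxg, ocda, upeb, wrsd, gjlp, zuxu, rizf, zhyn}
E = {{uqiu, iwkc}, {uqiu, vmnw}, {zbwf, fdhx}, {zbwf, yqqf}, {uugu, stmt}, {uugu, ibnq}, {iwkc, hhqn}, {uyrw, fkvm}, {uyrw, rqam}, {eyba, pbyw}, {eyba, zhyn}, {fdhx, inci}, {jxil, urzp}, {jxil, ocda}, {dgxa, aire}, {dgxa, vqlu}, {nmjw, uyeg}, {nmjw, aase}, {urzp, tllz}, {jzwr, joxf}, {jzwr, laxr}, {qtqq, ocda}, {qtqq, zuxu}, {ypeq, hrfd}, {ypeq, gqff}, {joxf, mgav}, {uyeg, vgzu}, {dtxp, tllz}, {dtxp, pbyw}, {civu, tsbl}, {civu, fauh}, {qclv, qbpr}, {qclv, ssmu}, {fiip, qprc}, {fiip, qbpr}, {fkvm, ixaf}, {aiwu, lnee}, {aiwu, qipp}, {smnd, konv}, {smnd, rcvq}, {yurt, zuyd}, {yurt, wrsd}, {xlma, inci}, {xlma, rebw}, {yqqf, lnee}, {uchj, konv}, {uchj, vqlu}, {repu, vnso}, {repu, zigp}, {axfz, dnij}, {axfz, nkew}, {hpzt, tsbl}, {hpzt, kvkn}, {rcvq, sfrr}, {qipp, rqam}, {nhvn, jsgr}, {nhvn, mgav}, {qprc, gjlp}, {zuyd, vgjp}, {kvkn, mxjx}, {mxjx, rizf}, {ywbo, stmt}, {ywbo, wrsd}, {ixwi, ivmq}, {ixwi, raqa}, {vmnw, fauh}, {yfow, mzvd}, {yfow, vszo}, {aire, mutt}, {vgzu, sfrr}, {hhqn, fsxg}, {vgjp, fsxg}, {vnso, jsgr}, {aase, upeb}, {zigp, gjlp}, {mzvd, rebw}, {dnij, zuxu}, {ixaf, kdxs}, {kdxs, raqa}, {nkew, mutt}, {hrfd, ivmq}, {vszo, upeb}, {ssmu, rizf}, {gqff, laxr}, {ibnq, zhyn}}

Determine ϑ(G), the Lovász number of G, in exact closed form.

Vertex ivmq has 2 neighbors: ixwi, hrfd.
N(fkvm) = {uyrw, ixaf}, |N(fkvm)| = 2.
Vertex mxjx has 2 neighbors: kvkn, rizf.
Vertex dtxp has 2 neighbors: tllz, pbyw.
2-regular, N=85; this is C_{85}, the 85-cycle.
The 43 distinct eigenvalues: [2.0, 1.9945, 1.9782, 1.951, 1.9132, 1.8649, 1.8065, 1.7382, 1.6604, 1.5735, 1.478, 1.3745, 1.2634, 1.1455, 1.0213, 0.8915, 0.7568, 0.618, 0.4759, 0.3311, 0.1845, 0.037, -0.1108, -0.258, -0.4038, -0.5473, -0.6879, -0.8247, -0.957, -1.0841, -1.2053, -1.3198, -1.4272, -1.5268, -1.618, -1.7004, -1.7735, -1.837, -1.8904, -1.9334, -1.9659, -1.9877, -1.9986].
−85·(-2*cos(pi/85)) / ((2)−(-2*cos(pi/85))) = 85*cos(pi/85)/(cos(pi/85) + 1) = ϑ(G).
ϑ(G) ≈ 42.48548.
Sandwich: α(G)=42 ≤ ϑ(G)=85*cos(pi/85)/(cos(pi/85) + 1) ≤ χ(Ḡ)=43 (both strict).

85*cos(pi/85)/(cos(pi/85) + 1)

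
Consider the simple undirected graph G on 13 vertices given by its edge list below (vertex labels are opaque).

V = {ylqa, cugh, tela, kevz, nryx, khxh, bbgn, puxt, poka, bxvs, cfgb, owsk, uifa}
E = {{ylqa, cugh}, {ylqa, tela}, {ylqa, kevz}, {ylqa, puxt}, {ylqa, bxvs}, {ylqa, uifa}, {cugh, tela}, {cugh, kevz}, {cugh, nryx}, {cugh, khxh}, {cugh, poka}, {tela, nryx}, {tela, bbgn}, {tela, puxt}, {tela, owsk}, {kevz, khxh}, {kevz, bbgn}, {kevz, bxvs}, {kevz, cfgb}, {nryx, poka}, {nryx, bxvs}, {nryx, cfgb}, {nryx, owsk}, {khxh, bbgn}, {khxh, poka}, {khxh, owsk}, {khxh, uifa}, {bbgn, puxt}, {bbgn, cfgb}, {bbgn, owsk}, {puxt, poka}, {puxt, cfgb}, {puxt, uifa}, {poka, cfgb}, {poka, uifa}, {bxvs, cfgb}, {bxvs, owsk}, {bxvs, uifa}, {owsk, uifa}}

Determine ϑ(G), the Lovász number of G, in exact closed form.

N(khxh) = {cugh, kevz, bbgn, poka, owsk, uifa}, |N(khxh)| = 6.
Vertex cfgb has 6 neighbors: kevz, nryx, bbgn, puxt, poka, bxvs.
deg(bxvs) = 6; N(bxvs) = {ylqa, kevz, nryx, cfgb, owsk, uifa}.
Vertex poka has 6 neighbors: cugh, nryx, khxh, puxt, cfgb, uifa.
13-vertex 6-regular graph: SR(13,6,2,3) — a Paley graph.
Distinct eigenvalues (to 5 d.p.): [6.0, 1.30278, -2.30278].
−13·(-sqrt(13)/2 - 1/2) / ((6)−(-sqrt(13)/2 - 1/2)) = sqrt(13) = ϑ(G).
Numerically 3.60555.

sqrt(13)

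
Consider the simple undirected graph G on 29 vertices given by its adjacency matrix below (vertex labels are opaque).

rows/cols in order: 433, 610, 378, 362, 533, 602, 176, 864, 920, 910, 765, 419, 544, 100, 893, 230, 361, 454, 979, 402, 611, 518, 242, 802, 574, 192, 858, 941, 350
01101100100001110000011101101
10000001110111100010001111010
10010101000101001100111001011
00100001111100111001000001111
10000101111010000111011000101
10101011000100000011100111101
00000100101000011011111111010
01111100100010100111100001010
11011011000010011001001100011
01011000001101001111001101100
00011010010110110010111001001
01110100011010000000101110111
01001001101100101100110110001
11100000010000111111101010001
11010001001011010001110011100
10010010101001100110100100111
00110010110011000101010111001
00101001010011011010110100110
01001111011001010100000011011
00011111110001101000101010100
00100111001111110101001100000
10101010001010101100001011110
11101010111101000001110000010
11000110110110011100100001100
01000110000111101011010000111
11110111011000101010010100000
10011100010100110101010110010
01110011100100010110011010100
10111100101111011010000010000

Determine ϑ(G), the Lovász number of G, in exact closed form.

deg(419) = 14; N(419) = {610, 378, 362, 602, 910, 765, 544, 611, 242, 802, 574, 858, 941, 350}.
N(610) = {433, 864, 920, 910, 419, 544, 100, 893, 979, 242, 802, 574, 192, 941}, |N(610)| = 14.
deg(192) = 14; N(192) = {433, 610, 378, 362, 602, 176, 864, 910, 765, 893, 361, 979, 518, 802}.
Vertex 893 has 14 neighbors: 433, 610, 362, 864, 765, 544, 100, 230, 402, 611, 518, 574, 192, 858.
Regular of degree 14 on 29 vertices: strongly regular (29,14,6,7).
Distinct eigenvalues (to 6 d.p.): [14.0, 2.192582, -3.192582].
ϑ = −N·λ_min/(λ_max−λ_min) = −29·(-sqrt(29)/2 - 1/2)/(14−(-sqrt(29)/2 - 1/2)) = sqrt(29).
≈ 5.38516481 (to 8 d.p.).

sqrt(29)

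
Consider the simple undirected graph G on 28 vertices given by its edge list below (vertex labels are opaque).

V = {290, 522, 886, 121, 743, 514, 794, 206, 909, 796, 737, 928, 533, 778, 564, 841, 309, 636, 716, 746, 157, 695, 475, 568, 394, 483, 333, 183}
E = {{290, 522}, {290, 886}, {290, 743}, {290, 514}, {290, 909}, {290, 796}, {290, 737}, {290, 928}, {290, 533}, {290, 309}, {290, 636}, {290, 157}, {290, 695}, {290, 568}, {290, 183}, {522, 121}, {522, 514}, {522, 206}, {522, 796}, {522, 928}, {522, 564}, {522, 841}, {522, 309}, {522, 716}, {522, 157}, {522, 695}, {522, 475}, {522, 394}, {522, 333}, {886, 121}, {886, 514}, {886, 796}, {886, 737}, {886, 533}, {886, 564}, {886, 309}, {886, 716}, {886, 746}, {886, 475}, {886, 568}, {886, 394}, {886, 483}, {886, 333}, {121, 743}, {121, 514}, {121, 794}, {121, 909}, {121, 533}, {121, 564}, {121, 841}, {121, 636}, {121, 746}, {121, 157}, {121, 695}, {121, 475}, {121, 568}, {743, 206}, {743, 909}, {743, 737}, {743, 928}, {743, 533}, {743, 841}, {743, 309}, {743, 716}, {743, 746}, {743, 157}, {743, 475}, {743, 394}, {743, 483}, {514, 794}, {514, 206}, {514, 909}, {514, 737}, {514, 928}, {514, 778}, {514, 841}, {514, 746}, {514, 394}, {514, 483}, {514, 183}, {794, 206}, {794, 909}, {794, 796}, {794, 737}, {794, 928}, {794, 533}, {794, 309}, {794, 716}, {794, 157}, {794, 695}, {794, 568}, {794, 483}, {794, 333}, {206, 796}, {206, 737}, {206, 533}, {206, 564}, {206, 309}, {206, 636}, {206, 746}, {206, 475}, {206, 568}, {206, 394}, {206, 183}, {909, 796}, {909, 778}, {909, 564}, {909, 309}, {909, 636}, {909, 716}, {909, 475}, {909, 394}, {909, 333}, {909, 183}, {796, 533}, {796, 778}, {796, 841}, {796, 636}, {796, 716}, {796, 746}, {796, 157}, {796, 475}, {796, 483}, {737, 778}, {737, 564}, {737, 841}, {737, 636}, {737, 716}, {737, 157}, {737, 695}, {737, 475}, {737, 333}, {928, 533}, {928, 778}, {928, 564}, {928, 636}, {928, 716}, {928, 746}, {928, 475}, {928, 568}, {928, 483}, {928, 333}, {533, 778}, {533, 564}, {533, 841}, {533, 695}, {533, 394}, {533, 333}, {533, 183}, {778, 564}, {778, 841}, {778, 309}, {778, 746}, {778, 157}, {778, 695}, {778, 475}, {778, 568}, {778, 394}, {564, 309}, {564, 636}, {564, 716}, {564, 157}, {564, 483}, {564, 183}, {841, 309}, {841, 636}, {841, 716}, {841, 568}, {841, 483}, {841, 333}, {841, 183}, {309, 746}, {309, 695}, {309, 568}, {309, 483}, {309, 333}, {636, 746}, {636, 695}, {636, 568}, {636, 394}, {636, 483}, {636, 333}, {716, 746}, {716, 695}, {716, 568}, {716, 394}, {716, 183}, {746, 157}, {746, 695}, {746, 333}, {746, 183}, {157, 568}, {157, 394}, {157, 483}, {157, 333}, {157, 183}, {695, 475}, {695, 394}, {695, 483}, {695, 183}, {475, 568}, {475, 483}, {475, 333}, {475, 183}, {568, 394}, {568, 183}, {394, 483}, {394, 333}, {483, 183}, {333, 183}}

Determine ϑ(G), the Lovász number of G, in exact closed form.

Vertex 564 has 15 neighbors: 522, 886, 121, 206, 909, 737, 928, 533, 778, 309, 636, 716, 157, 483, 183.
deg(886) = 15; N(886) = {290, 121, 514, 796, 737, 533, 564, 309, 716, 746, 475, 568, 394, 483, 333}.
N(568) = {290, 886, 121, 794, 206, 928, 778, 841, 309, 636, 716, 157, 475, 394, 183}, |N(568)| = 15.
Vertex 841 has 15 neighbors: 522, 121, 743, 514, 796, 737, 533, 778, 309, 636, 716, 568, 483, 333, 183.
G on 28 vertices is 15-regular; Kneser K(8,2) on C(8,2)=28 vertices.
The 3 distinct eigenvalues: [15.0, 1.0, -5.0].
−28·(-5) / ((15)−(-5)) = 7 = ϑ(G).
≈ 7.000000000 (to 9 d.p.).

7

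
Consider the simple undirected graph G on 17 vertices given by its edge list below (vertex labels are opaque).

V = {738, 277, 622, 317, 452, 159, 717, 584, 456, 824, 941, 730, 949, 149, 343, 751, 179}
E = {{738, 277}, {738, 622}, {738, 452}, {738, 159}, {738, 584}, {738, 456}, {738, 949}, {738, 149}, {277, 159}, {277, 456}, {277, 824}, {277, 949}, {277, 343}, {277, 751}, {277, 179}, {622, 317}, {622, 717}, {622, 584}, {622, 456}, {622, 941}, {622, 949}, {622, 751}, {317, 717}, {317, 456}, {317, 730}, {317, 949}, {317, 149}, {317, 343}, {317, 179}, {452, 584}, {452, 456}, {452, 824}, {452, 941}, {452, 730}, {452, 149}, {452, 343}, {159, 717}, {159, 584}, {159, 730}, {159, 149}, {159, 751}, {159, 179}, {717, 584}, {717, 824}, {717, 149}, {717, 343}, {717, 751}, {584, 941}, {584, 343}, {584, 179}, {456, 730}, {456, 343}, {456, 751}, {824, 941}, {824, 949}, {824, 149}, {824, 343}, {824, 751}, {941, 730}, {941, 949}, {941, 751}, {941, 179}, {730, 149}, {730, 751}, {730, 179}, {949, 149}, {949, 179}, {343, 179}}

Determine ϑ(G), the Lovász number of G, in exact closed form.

N(751) = {277, 622, 159, 717, 456, 824, 941, 730}, |N(751)| = 8.
deg(343) = 8; N(343) = {277, 317, 452, 717, 584, 456, 824, 179}.
Vertex 179 has 8 neighbors: 277, 317, 159, 584, 941, 730, 949, 343.
deg(277) = 8; N(277) = {738, 159, 456, 824, 949, 343, 751, 179}.
Regular of degree 8 on 17 vertices: SR(17,8,3,4) — a Paley graph.
spec(A) ≈ [8.0, 1.5616, -2.5616] (distinct, 4 d.p.).
With N=17: ϑ(G) = 17·(-(-sqrt(17)/2 - 1/2))/(8−(-sqrt(17)/2 - 1/2)) = sqrt(17).
= 4.123105626… (decimal).

sqrt(17)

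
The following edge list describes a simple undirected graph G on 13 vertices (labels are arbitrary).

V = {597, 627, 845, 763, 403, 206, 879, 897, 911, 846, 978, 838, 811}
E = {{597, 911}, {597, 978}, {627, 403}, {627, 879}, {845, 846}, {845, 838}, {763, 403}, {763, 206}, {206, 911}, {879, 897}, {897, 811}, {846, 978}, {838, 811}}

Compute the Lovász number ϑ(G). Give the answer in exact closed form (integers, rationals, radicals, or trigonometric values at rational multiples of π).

13*cos(pi/13)/(cos(pi/13) + 1)

Vertex 811 has 2 neighbors: 897, 838.
N(897) = {879, 811}, |N(897)| = 2.
deg(206) = 2; N(206) = {763, 911}.
deg(627) = 2; N(627) = {403, 879}.
deg(v) = 2 for all v (|V|=13); the odd cycle C_{13}.
A has 7 distinct eigenvalues ≈ [2.0, 1.7709, 1.1361, 0.2411, -0.7092, -1.497, -1.9419].
−13·(-2*cos(pi/13)) / ((2)−(-2*cos(pi/13))) = 13*cos(pi/13)/(cos(pi/13) + 1) = ϑ(G).
= 6.404169… (decimal).
α=6, χ(Ḡ)=7; ϑ=13*cos(pi/13)/(cos(pi/13) + 1) lies between (both strict).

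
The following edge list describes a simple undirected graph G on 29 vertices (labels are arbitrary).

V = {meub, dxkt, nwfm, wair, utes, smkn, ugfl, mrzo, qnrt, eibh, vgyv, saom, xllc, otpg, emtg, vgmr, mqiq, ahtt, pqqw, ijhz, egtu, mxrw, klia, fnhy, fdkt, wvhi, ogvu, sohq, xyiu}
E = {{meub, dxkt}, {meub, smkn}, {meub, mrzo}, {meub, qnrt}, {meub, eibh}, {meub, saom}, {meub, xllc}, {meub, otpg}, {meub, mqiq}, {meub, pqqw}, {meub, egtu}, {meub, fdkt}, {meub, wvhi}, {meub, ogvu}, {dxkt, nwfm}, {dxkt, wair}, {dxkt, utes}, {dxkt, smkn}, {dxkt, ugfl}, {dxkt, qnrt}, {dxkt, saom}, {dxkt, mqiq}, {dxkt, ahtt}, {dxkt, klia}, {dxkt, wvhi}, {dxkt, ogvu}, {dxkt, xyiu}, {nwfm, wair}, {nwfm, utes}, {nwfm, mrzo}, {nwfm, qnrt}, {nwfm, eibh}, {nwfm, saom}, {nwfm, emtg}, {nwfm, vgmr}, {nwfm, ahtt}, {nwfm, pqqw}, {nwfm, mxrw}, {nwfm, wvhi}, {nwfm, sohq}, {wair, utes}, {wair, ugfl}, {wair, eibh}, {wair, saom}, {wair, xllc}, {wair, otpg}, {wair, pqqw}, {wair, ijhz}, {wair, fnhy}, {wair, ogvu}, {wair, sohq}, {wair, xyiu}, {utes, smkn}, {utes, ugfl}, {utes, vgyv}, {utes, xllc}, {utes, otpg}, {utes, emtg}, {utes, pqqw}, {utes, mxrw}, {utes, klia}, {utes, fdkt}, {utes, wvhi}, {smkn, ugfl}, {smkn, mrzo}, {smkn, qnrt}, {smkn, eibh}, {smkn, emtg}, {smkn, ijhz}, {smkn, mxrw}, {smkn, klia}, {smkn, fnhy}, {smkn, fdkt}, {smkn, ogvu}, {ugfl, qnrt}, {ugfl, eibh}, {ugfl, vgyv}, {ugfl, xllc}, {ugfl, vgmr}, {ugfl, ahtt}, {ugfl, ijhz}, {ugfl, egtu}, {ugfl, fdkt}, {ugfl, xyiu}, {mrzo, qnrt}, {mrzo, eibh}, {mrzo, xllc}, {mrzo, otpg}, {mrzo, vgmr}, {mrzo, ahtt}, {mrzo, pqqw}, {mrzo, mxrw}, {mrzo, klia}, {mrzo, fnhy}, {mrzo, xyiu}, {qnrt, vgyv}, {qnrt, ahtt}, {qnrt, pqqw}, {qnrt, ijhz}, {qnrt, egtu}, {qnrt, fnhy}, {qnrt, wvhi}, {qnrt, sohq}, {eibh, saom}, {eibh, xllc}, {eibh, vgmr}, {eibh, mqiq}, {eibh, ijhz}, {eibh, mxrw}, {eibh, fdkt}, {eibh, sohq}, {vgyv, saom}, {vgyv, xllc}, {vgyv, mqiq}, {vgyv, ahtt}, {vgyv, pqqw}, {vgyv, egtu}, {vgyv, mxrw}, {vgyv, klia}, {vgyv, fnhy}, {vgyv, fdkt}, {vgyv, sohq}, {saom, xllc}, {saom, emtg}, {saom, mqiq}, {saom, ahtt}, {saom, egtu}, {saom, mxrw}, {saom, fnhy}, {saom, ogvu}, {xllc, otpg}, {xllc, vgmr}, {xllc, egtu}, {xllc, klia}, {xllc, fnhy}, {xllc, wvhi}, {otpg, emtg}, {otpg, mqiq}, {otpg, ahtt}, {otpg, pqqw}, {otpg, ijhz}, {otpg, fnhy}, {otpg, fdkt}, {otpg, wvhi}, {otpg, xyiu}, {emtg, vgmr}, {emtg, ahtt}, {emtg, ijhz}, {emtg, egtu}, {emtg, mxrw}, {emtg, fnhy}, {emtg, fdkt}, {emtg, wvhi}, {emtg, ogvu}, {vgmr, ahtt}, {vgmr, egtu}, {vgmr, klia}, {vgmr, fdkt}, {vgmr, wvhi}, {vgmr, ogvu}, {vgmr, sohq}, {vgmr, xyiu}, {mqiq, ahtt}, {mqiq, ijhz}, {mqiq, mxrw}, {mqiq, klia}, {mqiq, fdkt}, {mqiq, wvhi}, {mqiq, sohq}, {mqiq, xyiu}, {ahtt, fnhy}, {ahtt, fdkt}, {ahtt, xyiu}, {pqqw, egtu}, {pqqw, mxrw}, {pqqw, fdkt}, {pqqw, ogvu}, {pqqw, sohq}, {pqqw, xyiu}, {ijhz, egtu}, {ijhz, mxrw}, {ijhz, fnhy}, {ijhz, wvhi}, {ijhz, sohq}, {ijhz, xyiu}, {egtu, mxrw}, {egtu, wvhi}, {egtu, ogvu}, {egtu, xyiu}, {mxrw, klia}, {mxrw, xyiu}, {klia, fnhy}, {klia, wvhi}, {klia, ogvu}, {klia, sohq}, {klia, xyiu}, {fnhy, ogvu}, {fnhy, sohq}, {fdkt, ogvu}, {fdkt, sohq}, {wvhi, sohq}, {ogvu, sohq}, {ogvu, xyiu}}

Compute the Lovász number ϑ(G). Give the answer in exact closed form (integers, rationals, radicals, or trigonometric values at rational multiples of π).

N(klia) = {dxkt, utes, smkn, mrzo, vgyv, xllc, vgmr, mqiq, mxrw, fnhy, wvhi, ogvu, sohq, xyiu}, |N(klia)| = 14.
deg(vgyv) = 14; N(vgyv) = {utes, ugfl, qnrt, saom, xllc, mqiq, ahtt, pqqw, egtu, mxrw, klia, fnhy, fdkt, sohq}.
Vertex ogvu has 14 neighbors: meub, dxkt, wair, smkn, saom, emtg, vgmr, pqqw, egtu, klia, fnhy, fdkt, sohq, xyiu.
Vertex wvhi has 14 neighbors: meub, dxkt, nwfm, utes, qnrt, xllc, otpg, emtg, vgmr, mqiq, ijhz, egtu, klia, sohq.
deg(v) = 14 for all v (|V|=29); strongly regular (29,14,6,7).
A has 3 distinct eigenvalues ≈ [14.0, 2.193, -3.193].
ϑ = −N·λ_min/(λ_max−λ_min) = −29·(-sqrt(29)/2 - 1/2)/(14−(-sqrt(29)/2 - 1/2)) = sqrt(29).
= 5.385165… (decimal).

sqrt(29)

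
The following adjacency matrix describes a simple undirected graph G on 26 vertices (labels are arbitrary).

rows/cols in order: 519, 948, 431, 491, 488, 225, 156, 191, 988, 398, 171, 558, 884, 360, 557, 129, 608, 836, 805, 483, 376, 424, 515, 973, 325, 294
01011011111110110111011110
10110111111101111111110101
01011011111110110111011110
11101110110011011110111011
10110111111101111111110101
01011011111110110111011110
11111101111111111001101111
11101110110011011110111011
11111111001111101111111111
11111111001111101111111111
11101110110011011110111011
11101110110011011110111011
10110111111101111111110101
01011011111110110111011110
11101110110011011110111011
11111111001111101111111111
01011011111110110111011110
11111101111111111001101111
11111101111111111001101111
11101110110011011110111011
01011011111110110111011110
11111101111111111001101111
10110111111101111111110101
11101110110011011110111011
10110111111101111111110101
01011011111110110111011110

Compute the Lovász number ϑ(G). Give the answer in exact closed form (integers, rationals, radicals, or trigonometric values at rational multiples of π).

Vertex 325 has 21 neighbors: 519, 431, 491, 225, 156, 191, 988, 398, 171, 558, 360, 557, 129, 608, 836, 805, 483, 376, 424, 973, 294.
Vertex 129 has 23 neighbors: 519, 948, 431, 491, 488, 225, 156, 191, 171, 558, 884, 360, 557, 608, 836, 805, 483, 376, 424, 515, 973, 325, 294.
N(360) = {948, 491, 488, 156, 191, 988, 398, 171, 558, 884, 557, 129, 836, 805, 483, 424, 515, 973, 325}, |N(360)| = 19.
Vertex 156 has 22 neighbors: 519, 948, 431, 491, 488, 225, 191, 988, 398, 171, 558, 884, 360, 557, 129, 608, 483, 376, 515, 973, 325, 294.
G = K_{7,7,5,4,3}: α = 7 = χ(Ḡ), so ϑ = 7.
= 7.000000… (decimal).
α=7, χ(Ḡ)=7; ϑ=7 lies between (collapsed).

7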